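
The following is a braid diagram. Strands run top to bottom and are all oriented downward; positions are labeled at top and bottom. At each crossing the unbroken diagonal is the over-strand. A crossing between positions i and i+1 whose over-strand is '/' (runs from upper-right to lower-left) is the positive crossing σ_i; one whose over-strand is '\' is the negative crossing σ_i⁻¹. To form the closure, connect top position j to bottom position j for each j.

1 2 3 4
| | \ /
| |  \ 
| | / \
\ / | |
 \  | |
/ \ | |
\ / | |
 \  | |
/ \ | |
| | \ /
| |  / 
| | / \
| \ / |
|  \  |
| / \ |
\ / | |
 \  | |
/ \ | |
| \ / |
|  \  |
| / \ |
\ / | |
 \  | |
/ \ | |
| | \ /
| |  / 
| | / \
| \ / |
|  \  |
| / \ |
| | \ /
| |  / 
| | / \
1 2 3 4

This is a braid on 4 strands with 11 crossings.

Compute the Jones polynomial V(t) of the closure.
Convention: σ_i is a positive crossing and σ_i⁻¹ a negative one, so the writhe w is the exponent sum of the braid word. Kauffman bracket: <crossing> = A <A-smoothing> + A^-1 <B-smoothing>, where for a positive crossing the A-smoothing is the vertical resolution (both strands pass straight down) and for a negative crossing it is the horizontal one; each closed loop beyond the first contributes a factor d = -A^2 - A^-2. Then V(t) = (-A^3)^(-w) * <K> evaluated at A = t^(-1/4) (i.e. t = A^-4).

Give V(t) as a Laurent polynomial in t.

1 - t^-1 + 2*t^-2 - 2*t^-3 + 2*t^-4 - 2*t^-5 + 2*t^-6 - t^-7

Derivation:
Reading the diagram top to bottom ('/'-over between positions i,i+1 = s_i, '\'-over = s_i^-1): braid word = s3^-1 s1^-1 s1^-1 s3 s2^-1 s1^-1 s2^-1 s1^-1 s3 s2^-1 s3.
The presented braid s3^-1 s1^-1 s1^-1 s3 s2^-1 s1^-1 s2^-1 s1^-1 s3 s2^-1 s3 on 4 strands reduces by inverse Markov moves (closure unchanged at each step):
  Deconjugate: the word is γ·β·γ⁻¹ with γ = s3^-1 (prefix) and γ⁻¹ = s3 (suffix); strip both.
Reduced to β = s1^-1 s1^-1 s3 s2^-1 s1^-1 s2^-1 s1^-1 s3 s2^-1 on 4 strands, 9 crossings.
Compute on β:
Braid: s1^-1 s1^-1 s3 s2^-1 s1^-1 s2^-1 s1^-1 s3 s2^-1 on 4 strands, 9 crossings.
Writhe w = (#positive) - (#negative) = 2 - 7 = -5.
Enumerate smoothing states for the bracket polynomial. There are 2^9 = 512 states.
Each crossing splits two ways (0=vertical, 1=horizontal). The state's weight is A^(#A-smoothings - #B-smoothings) * d^(loops - 1).
Tabulate the states by total A-exponent and number of loops L (A-exp: L × count):
  A^9: L=3 ×1
  A^7: L=2 ×4, L=4 ×5
  A^5: L=1 ×4, L=3 ×26, L=5 ×6
  A^3: L=2 ×43, L=4 ×40, L=6 ×1
  A^1: L=1 ×23, L=3 ×92, L=5 ×11
  A^-1: L=2 ×91, L=4 ×34, L=6 ×1
  A^-3: L=1 ×32, L=3 ×48, L=5 ×4
  A^-5: L=2 ×28, L=4 ×8
  A^-7: L=3 ×9
  A^-9: L=4 ×1
Each group contributes A^e * Σ count * d^(L-1):
Powers of d = -A^2 - A^-2: d^2 = A^4 + 2 + A^-4; d^3 = -A^6 - 3*A^2 - 3*A^-2 - A^-6; d^4 = A^8 + 4*A^4 + 6 + 4*A^-4 + A^-8; d^5 = -A^10 - 5*A^6 - 10*A^2 - 10*A^-2 - 5*A^-6 - A^-10.
  A^9 * (d^2) = A^13 + 2*A^9 + A^5
  A^7 * (4*d + 5*d^3) = -5*A^13 - 19*A^9 - 19*A^5 - 5*A
  A^5 * (4 + 26*d^2 + 6*d^4) = 6*A^13 + 50*A^9 + 92*A^5 + 50*A + 6*A^-3
  A^3 * (43*d + 40*d^3 + d^5) = -A^13 - 45*A^9 - 173*A^5 - 173*A - 45*A^-3 - A^-7
  A^1 * (23 + 92*d^2 + 11*d^4) = 11*A^9 + 136*A^5 + 273*A + 136*A^-3 + 11*A^-7
  A^-1 * (91*d + 34*d^3 + d^5) = -A^9 - 39*A^5 - 203*A - 203*A^-3 - 39*A^-7 - A^-11
  A^-3 * (32 + 48*d^2 + 4*d^4) = 4*A^5 + 64*A + 152*A^-3 + 64*A^-7 + 4*A^-11
  A^-5 * (28*d + 8*d^3) = -8*A - 52*A^-3 - 52*A^-7 - 8*A^-11
  A^-7 * (9*d^2) = 9*A^-3 + 18*A^-7 + 9*A^-11
  A^-9 * (d^3) = -A^-3 - 3*A^-7 - 3*A^-11 - A^-15
Summing the groups: <K> = A^13 - 2*A^9 + 2*A^5 - 2*A + 2*A^-3 - 2*A^-7 + A^-11 - A^-15
Normalise by the writhe: (-A^3)^(-w) = (-A^3)^(5) = -A^15, so f(A) = -A^15 * <K> = -A^28 + 2*A^24 - 2*A^20 + 2*A^16 - 2*A^12 + 2*A^8 - A^4 + 1.
Substitute A = t^(-1/4), i.e. A^e → t^(-e/4): V(t) = 1 - t^-1 + 2*t^-2 - 2*t^-3 + 2*t^-4 - 2*t^-5 + 2*t^-6 - t^-7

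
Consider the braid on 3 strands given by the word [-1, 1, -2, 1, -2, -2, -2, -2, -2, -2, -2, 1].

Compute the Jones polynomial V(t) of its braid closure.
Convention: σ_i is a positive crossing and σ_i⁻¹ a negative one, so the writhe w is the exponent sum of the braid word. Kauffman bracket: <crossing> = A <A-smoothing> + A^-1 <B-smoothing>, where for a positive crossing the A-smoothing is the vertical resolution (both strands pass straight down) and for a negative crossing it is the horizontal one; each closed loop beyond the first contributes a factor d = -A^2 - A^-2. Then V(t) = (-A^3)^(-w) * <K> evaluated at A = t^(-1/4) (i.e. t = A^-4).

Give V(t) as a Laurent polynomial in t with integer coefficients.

The presented braid s1^-1 s1 s2^-1 s1 s2^-1 s2^-1 s2^-1 s2^-1 s2^-1 s2^-1 s2^-1 s1 on 3 strands reduces by inverse Markov moves (closure unchanged at each step):
  Deconjugate: the word is γ·β·γ⁻¹ with γ = s1^-1 (prefix) and γ⁻¹ = s1 (suffix); strip both.
Reduced to β = s1 s2^-1 s1 s2^-1 s2^-1 s2^-1 s2^-1 s2^-1 s2^-1 s2^-1 on 3 strands, 10 crossings.
Compute on β:
Braid: s1 s2^-1 s1 s2^-1 s2^-1 s2^-1 s2^-1 s2^-1 s2^-1 s2^-1 on 3 strands, 10 crossings.
Writhe w = (#positive) - (#negative) = 2 - 8 = -6.
Computing the Kauffman bracket via state sum. There are 2^10 = 1024 states.
Smooth each crossing (0=||, 1=⌣⌢); contribution A^(Σ sign_k(1-2s_k)) * d^(L-1).
Tabulate the states by total A-exponent and number of loops L (A-exp: L × count):
  A^10: L=9 ×1
  A^8: L=8 ×10
  A^6: L=7 ×45
  A^4: L=6 ×119, L=8 ×1
  A^2: L=5 ×203, L=7 ×7
  A^0: L=4 ×231, L=6 ×21
  A^-2: L=3 ×175, L=5 ×35
  A^-4: L=2 ×85, L=4 ×35
  A^-6: L=1 ×23, L=3 ×22
  A^-8: L=2 ×10
  A^-10: L=3 ×1
Each group contributes A^e * Σ count * d^(L-1):
Powers of d = -A^2 - A^-2: d^2 = A^4 + 2 + A^-4; d^3 = -A^6 - 3*A^2 - 3*A^-2 - A^-6; d^4 = A^8 + 4*A^4 + 6 + 4*A^-4 + A^-8; d^5 = -A^10 - 5*A^6 - 10*A^2 - 10*A^-2 - 5*A^-6 - A^-10; d^6 = A^12 + 6*A^8 + 15*A^4 + 20 + 15*A^-4 + 6*A^-8 + A^-12; d^7 = -A^14 - 7*A^10 - 21*A^6 - 35*A^2 - 35*A^-2 - 21*A^-6 - 7*A^-10 - A^-14; d^8 = A^16 + 8*A^12 + 28*A^8 + 56*A^4 + 70 + 56*A^-4 + 28*A^-8 + 8*A^-12 + A^-16.
  A^10 * (d^8) = A^26 + 8*A^22 + 28*A^18 + 56*A^14 + 70*A^10 + 56*A^6 + 28*A^2 + 8*A^-2 + A^-6
  A^8 * (10*d^7) = -10*A^22 - 70*A^18 - 210*A^14 - 350*A^10 - 350*A^6 - 210*A^2 - 70*A^-2 - 10*A^-6
  A^6 * (45*d^6) = 45*A^18 + 270*A^14 + 675*A^10 + 900*A^6 + 675*A^2 + 270*A^-2 + 45*A^-6
  A^4 * (119*d^5 + d^7) = -A^18 - 126*A^14 - 616*A^10 - 1225*A^6 - 1225*A^2 - 616*A^-2 - 126*A^-6 - A^-10
  A^2 * (203*d^4 + 7*d^6) = 7*A^14 + 245*A^10 + 917*A^6 + 1358*A^2 + 917*A^-2 + 245*A^-6 + 7*A^-10
  A^0 * (231*d^3 + 21*d^5) = -21*A^10 - 336*A^6 - 903*A^2 - 903*A^-2 - 336*A^-6 - 21*A^-10
  A^-2 * (175*d^2 + 35*d^4) = 35*A^6 + 315*A^2 + 560*A^-2 + 315*A^-6 + 35*A^-10
  A^-4 * (85*d + 35*d^3) = -35*A^2 - 190*A^-2 - 190*A^-6 - 35*A^-10
  A^-6 * (23 + 22*d^2) = 22*A^-2 + 67*A^-6 + 22*A^-10
  A^-8 * (10*d) = -10*A^-6 - 10*A^-10
  A^-10 * (d^2) = A^-6 + 2*A^-10 + A^-14
Summing the groups: <K> = A^26 - 2*A^22 + 2*A^18 - 3*A^14 + 3*A^10 - 3*A^6 + 3*A^2 - 2*A^-2 + 2*A^-6 - A^-10 + A^-14
Normalise by the writhe: (-A^3)^(-w) = (-A^3)^(6) = A^18, so f(A) = A^18 * <K> = A^44 - 2*A^40 + 2*A^36 - 3*A^32 + 3*A^28 - 3*A^24 + 3*A^20 - 2*A^16 + 2*A^12 - A^8 + A^4.
Substitute A = t^(-1/4), i.e. A^e → t^(-e/4): V(t) = t^-1 - t^-2 + 2*t^-3 - 2*t^-4 + 3*t^-5 - 3*t^-6 + 3*t^-7 - 3*t^-8 + 2*t^-9 - 2*t^-10 + t^-11

Answer: t^-1 - t^-2 + 2*t^-3 - 2*t^-4 + 3*t^-5 - 3*t^-6 + 3*t^-7 - 3*t^-8 + 2*t^-9 - 2*t^-10 + t^-11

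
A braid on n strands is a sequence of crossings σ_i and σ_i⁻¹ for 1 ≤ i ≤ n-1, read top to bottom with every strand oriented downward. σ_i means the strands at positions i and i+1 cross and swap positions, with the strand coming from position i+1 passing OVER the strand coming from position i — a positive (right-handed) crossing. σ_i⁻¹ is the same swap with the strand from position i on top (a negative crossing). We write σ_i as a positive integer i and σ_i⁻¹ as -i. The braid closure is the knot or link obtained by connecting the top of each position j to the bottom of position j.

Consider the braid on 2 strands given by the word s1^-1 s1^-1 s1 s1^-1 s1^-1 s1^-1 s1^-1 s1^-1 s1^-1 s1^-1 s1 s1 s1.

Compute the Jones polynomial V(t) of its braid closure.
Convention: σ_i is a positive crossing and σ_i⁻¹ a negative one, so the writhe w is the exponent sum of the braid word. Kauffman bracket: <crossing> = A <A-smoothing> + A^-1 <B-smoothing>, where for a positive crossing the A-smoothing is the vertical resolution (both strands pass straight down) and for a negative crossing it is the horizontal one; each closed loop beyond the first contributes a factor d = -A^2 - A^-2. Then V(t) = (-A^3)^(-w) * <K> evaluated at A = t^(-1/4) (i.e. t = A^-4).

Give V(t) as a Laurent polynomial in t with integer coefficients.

The presented braid s1^-1 s1^-1 s1 s1^-1 s1^-1 s1^-1 s1^-1 s1^-1 s1^-1 s1^-1 s1 s1 s1 on 2 strands reduces by inverse Markov moves (closure unchanged at each step):
  Deconjugate: the word is γ·β·γ⁻¹ with γ = s1^-1 s1^-1 (prefix) and γ⁻¹ = s1 s1 (suffix); strip both.
Reduced to β = s1 s1^-1 s1^-1 s1^-1 s1^-1 s1^-1 s1^-1 s1^-1 s1 on 2 strands, 9 crossings.
Compute on β:
First cancel adjacent σ_i σ_i⁻¹ pairs (Reidemeister II — same braid, same closure): s1 s1^-1 s1^-1 s1^-1 s1^-1 s1^-1 s1^-1 s1^-1 s1 → s1^-1 s1^-1 s1^-1 s1^-1 s1^-1.
Braid: s1^-1 s1^-1 s1^-1 s1^-1 s1^-1 on 2 strands, 5 crossings.
Writhe w = (#positive) - (#negative) = 0 - 5 = -5.
Computing the Kauffman bracket via state sum. There are 2^5 = 32 states.
For each crossing: s=0 is the vertical smoothing, s=1 horizontal. Crossing k contributes A^(sign_k * (1 - 2*s_k)); loop factor d = -A^2 - A^-2.
  state 00000: A-exp=-5, loops=2, term = A^-5 * d^1
  state 00001: A-exp=-3, loops=1, term = A^-3 * d^0
  state 00010: A-exp=-3, loops=1, term = A^-3 * d^0
  state 00011: A-exp=-1, loops=2, term = A^-1 * d^1
  state 00100: A-exp=-3, loops=1, term = A^-3 * d^0
  state 00101: A-exp=-1, loops=2, term = A^-1 * d^1
  state 00110: A-exp=-1, loops=2, term = A^-1 * d^1
  state 00111: A-exp=+1, loops=3, term = A^1 * d^2
  state 01000: A-exp=-3, loops=1, term = A^-3 * d^0
  state 01001: A-exp=-1, loops=2, term = A^-1 * d^1
  state 01010: A-exp=-1, loops=2, term = A^-1 * d^1
  state 01011: A-exp=+1, loops=3, term = A^1 * d^2
  state 01100: A-exp=-1, loops=2, term = A^-1 * d^1
  state 01101: A-exp=+1, loops=3, term = A^1 * d^2
  state 01110: A-exp=+1, loops=3, term = A^1 * d^2
  state 01111: A-exp=+3, loops=4, term = A^3 * d^3
  state 10000: A-exp=-3, loops=1, term = A^-3 * d^0
  state 10001: A-exp=-1, loops=2, term = A^-1 * d^1
  state 10010: A-exp=-1, loops=2, term = A^-1 * d^1
  state 10011: A-exp=+1, loops=3, term = A^1 * d^2
  state 10100: A-exp=-1, loops=2, term = A^-1 * d^1
  state 10101: A-exp=+1, loops=3, term = A^1 * d^2
  state 10110: A-exp=+1, loops=3, term = A^1 * d^2
  state 10111: A-exp=+3, loops=4, term = A^3 * d^3
  state 11000: A-exp=-1, loops=2, term = A^-1 * d^1
  state 11001: A-exp=+1, loops=3, term = A^1 * d^2
  state 11010: A-exp=+1, loops=3, term = A^1 * d^2
  state 11011: A-exp=+3, loops=4, term = A^3 * d^3
  state 11100: A-exp=+1, loops=3, term = A^1 * d^2
  state 11101: A-exp=+3, loops=4, term = A^3 * d^3
  state 11110: A-exp=+3, loops=4, term = A^3 * d^3
  state 11111: A-exp=+5, loops=5, term = A^5 * d^4
Collect the terms by A-exponent (count of states per loop number):
Powers of d = -A^2 - A^-2: d^2 = A^4 + 2 + A^-4; d^3 = -A^6 - 3*A^2 - 3*A^-2 - A^-6; d^4 = A^8 + 4*A^4 + 6 + 4*A^-4 + A^-8.
  A^5 * (d^4) = A^13 + 4*A^9 + 6*A^5 + 4*A + A^-3
  A^3 * (5*d^3) = -5*A^9 - 15*A^5 - 15*A - 5*A^-3
  A^1 * (10*d^2) = 10*A^5 + 20*A + 10*A^-3
  A^-1 * (10*d) = -10*A - 10*A^-3
  A^-3 * (5) = 5*A^-3
  A^-5 * (d) = -A^-3 - A^-7
Summing the groups: <K> = A^13 - A^9 + A^5 - A - A^-7
Normalise by the writhe: (-A^3)^(-w) = (-A^3)^(5) = -A^15, so f(A) = -A^15 * <K> = -A^28 + A^24 - A^20 + A^16 + A^8.
Substitute A = t^(-1/4), i.e. A^e → t^(-e/4): V(t) = t^-2 + t^-4 - t^-5 + t^-6 - t^-7

Answer: t^-2 + t^-4 - t^-5 + t^-6 - t^-7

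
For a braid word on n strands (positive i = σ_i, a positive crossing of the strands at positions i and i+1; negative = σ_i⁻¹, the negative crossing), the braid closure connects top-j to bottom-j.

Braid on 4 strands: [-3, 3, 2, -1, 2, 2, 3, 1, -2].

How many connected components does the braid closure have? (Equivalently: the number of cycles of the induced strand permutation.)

Track the strand permutation on 4 strands, starting from identity.
  step 1: s3^-1 swaps positions 3,4 -> [1 2 4 3]
  step 2: s3 swaps positions 3,4 -> [1 2 3 4]
  step 3: s2 swaps positions 2,3 -> [1 3 2 4]
  step 4: s1^-1 swaps positions 1,2 -> [3 1 2 4]
  step 5: s2 swaps positions 2,3 -> [3 2 1 4]
  step 6: s2 swaps positions 2,3 -> [3 1 2 4]
  step 7: s3 swaps positions 3,4 -> [3 1 4 2]
  step 8: s1 swaps positions 1,2 -> [1 3 4 2]
  step 9: s2^-1 swaps positions 2,3 -> [1 4 3 2]
Final permutation (position -> original strand): [1 4 3 2]
Closure components = cycle count of this permutation = 3.

Answer: 3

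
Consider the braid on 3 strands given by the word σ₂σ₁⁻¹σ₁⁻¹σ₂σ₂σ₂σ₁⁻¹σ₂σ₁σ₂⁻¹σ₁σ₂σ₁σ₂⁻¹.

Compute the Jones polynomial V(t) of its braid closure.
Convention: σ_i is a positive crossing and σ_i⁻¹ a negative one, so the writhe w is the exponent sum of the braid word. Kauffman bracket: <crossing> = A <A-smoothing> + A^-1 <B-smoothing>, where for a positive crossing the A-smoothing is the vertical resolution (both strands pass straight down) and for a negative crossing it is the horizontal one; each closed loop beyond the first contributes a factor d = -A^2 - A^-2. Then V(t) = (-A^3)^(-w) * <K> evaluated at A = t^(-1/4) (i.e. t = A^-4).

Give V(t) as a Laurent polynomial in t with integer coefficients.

-t^8 + t^7 - 2*t^6 + 3*t^5 - 3*t^4 + 4*t^3 - 2*t^2 + 2*t - 1

Derivation:
The presented braid s2 s1^-1 s1^-1 s2 s2 s2 s1^-1 s2 s1 s2^-1 s1 s2 s1 s2^-1 on 3 strands reduces by inverse Markov moves (closure unchanged at each step):
  Deconjugate: the word is γ·β·γ⁻¹ with γ = s2 (prefix) and γ⁻¹ = s2^-1 (suffix); strip both.
  Deconjugate: the word is γ·β·γ⁻¹ with γ = s1^-1 (prefix) and γ⁻¹ = s1 (suffix); strip both.
Reduced to β = s1^-1 s2 s2 s2 s1^-1 s2 s1 s2^-1 s1 s2 on 3 strands, 10 crossings.
Compute on β:
Braid: s1^-1 s2 s2 s2 s1^-1 s2 s1 s2^-1 s1 s2 on 3 strands, 10 crossings.
Writhe w = (#positive) - (#negative) = 7 - 3 = 4.
State-sum expansion of <K>. There are 2^10 = 1024 states.
Each crossing splits two ways (0=vertical, 1=horizontal). The state's weight is A^(#A-smoothings - #B-smoothings) * d^(loops - 1).
Tabulate the states by total A-exponent and number of loops L (A-exp: L × count):
  A^10: L=2 ×1
  A^8: L=1 ×5, L=3 ×5
  A^6: L=2 ×39, L=4 ×6
  A^4: L=1 ×34, L=3 ×85, L=5 ×1
  A^2: L=2 ×138, L=4 ×72
  A^0: L=1 ×48, L=3 ×167, L=5 ×37
  A^-2: L=2 ×91, L=4 ×109, L=6 ×10
  A^-4: L=3 ×82, L=5 ×37, L=7 ×1
  A^-6: L=4 ×40, L=6 ×5
  A^-8: L=5 ×10
  A^-10: L=6 ×1
Each group contributes A^e * Σ count * d^(L-1):
Powers of d = -A^2 - A^-2: d^2 = A^4 + 2 + A^-4; d^3 = -A^6 - 3*A^2 - 3*A^-2 - A^-6; d^4 = A^8 + 4*A^4 + 6 + 4*A^-4 + A^-8; d^5 = -A^10 - 5*A^6 - 10*A^2 - 10*A^-2 - 5*A^-6 - A^-10; d^6 = A^12 + 6*A^8 + 15*A^4 + 20 + 15*A^-4 + 6*A^-8 + A^-12.
  A^10 * (d) = -A^12 - A^8
  A^8 * (5 + 5*d^2) = 5*A^12 + 15*A^8 + 5*A^4
  A^6 * (39*d + 6*d^3) = -6*A^12 - 57*A^8 - 57*A^4 - 6
  A^4 * (34 + 85*d^2 + d^4) = A^12 + 89*A^8 + 210*A^4 + 89 + A^-4
  A^2 * (138*d + 72*d^3) = -72*A^8 - 354*A^4 - 354 - 72*A^-4
  A^0 * (48 + 167*d^2 + 37*d^4) = 37*A^8 + 315*A^4 + 604 + 315*A^-4 + 37*A^-8
  A^-2 * (91*d + 109*d^3 + 10*d^5) = -10*A^8 - 159*A^4 - 518 - 518*A^-4 - 159*A^-8 - 10*A^-12
  A^-4 * (82*d^2 + 37*d^4 + d^6) = A^8 + 43*A^4 + 245 + 406*A^-4 + 245*A^-8 + 43*A^-12 + A^-16
  A^-6 * (40*d^3 + 5*d^5) = -5*A^4 - 65 - 170*A^-4 - 170*A^-8 - 65*A^-12 - 5*A^-16
  A^-8 * (10*d^4) = 10 + 40*A^-4 + 60*A^-8 + 40*A^-12 + 10*A^-16
  A^-10 * (d^5) = -1 - 5*A^-4 - 10*A^-8 - 10*A^-12 - 5*A^-16 - A^-20
Summing the groups: <K> = -A^12 + 2*A^8 - 2*A^4 + 4 - 3*A^-4 + 3*A^-8 - 2*A^-12 + A^-16 - A^-20
Normalise by the writhe: (-A^3)^(-w) = (-A^3)^(-4) = A^-12, so f(A) = A^-12 * <K> = -1 + 2*A^-4 - 2*A^-8 + 4*A^-12 - 3*A^-16 + 3*A^-20 - 2*A^-24 + A^-28 - A^-32.
Substitute A = t^(-1/4), i.e. A^e → t^(-e/4): V(t) = -t^8 + t^7 - 2*t^6 + 3*t^5 - 3*t^4 + 4*t^3 - 2*t^2 + 2*t - 1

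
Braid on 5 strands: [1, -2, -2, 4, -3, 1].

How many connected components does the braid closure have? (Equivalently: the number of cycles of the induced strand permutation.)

Track the strand permutation on 5 strands, starting from identity.
  step 1: s1 swaps positions 1,2 -> [2 1 3 4 5]
  step 2: s2^-1 swaps positions 2,3 -> [2 3 1 4 5]
  step 3: s2^-1 swaps positions 2,3 -> [2 1 3 4 5]
  step 4: s4 swaps positions 4,5 -> [2 1 3 5 4]
  step 5: s3^-1 swaps positions 3,4 -> [2 1 5 3 4]
  step 6: s1 swaps positions 1,2 -> [1 2 5 3 4]
Final permutation (position -> original strand): [1 2 5 3 4]
Closure components = cycle count of this permutation = 3.

Answer: 3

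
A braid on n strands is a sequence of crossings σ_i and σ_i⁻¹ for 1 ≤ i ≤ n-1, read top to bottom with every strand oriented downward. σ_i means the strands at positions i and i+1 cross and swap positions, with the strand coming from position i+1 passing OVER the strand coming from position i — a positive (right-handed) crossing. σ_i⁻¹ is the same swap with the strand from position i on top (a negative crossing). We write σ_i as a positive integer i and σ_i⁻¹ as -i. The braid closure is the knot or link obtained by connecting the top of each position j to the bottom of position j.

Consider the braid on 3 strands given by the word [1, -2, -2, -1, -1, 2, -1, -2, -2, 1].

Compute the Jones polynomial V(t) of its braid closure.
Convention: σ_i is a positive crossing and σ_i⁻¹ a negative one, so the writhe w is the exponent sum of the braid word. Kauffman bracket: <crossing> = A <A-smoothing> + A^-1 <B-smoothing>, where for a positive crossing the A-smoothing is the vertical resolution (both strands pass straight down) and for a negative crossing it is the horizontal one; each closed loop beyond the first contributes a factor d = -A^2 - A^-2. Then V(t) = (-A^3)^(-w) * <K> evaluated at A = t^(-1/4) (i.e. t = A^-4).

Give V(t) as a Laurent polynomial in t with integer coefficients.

-1 + 4*t^-1 - 5*t^-2 + 7*t^-3 - 7*t^-4 + 6*t^-5 - 5*t^-6 + 3*t^-7 - t^-8

Derivation:
Braid: s1 s2^-1 s2^-1 s1^-1 s1^-1 s2 s1^-1 s2^-1 s2^-1 s1 on 3 strands, 10 crossings.
Writhe w = (#positive) - (#negative) = 3 - 7 = -4.
Computing the Kauffman bracket via state sum. There are 2^10 = 1024 states.
For each crossing: s=0 is the vertical smoothing, s=1 horizontal. Crossing k contributes A^(sign_k * (1 - 2*s_k)); loop factor d = -A^2 - A^-2.
Tabulate the states by total A-exponent and number of loops L (A-exp: L × count):
  A^10: L=6 ×1
  A^8: L=5 ×10
  A^6: L=4 ×43, L=6 ×2
  A^4: L=3 ×98, L=5 ×22
  A^2: L=2 ×118, L=4 ×88, L=6 ×4
  A^0: L=1 ×60, L=3 ×162, L=5 ×30
  A^-2: L=2 ×128, L=4 ×79, L=6 ×3
  A^-4: L=1 ×23, L=3 ×84, L=5 ×13
  A^-6: L=2 ×27, L=4 ×18
  A^-8: L=1 ×2, L=3 ×8
  A^-10: L=2 ×1
Each group contributes A^e * Σ count * d^(L-1):
Powers of d = -A^2 - A^-2: d^2 = A^4 + 2 + A^-4; d^3 = -A^6 - 3*A^2 - 3*A^-2 - A^-6; d^4 = A^8 + 4*A^4 + 6 + 4*A^-4 + A^-8; d^5 = -A^10 - 5*A^6 - 10*A^2 - 10*A^-2 - 5*A^-6 - A^-10.
  A^10 * (d^5) = -A^20 - 5*A^16 - 10*A^12 - 10*A^8 - 5*A^4 - 1
  A^8 * (10*d^4) = 10*A^16 + 40*A^12 + 60*A^8 + 40*A^4 + 10
  A^6 * (43*d^3 + 2*d^5) = -2*A^16 - 53*A^12 - 149*A^8 - 149*A^4 - 53 - 2*A^-4
  A^4 * (98*d^2 + 22*d^4) = 22*A^12 + 186*A^8 + 328*A^4 + 186 + 22*A^-4
  A^2 * (118*d + 88*d^3 + 4*d^5) = -4*A^12 - 108*A^8 - 422*A^4 - 422 - 108*A^-4 - 4*A^-8
  A^0 * (60 + 162*d^2 + 30*d^4) = 30*A^8 + 282*A^4 + 564 + 282*A^-4 + 30*A^-8
  A^-2 * (128*d + 79*d^3 + 3*d^5) = -3*A^8 - 94*A^4 - 395 - 395*A^-4 - 94*A^-8 - 3*A^-12
  A^-4 * (23 + 84*d^2 + 13*d^4) = 13*A^4 + 136 + 269*A^-4 + 136*A^-8 + 13*A^-12
  A^-6 * (27*d + 18*d^3) = -18 - 81*A^-4 - 81*A^-8 - 18*A^-12
  A^-8 * (2 + 8*d^2) = 8*A^-4 + 18*A^-8 + 8*A^-12
  A^-10 * (d) = -A^-8 - A^-12
Summing the groups: <K> = -A^20 + 3*A^16 - 5*A^12 + 6*A^8 - 7*A^4 + 7 - 5*A^-4 + 4*A^-8 - A^-12
Normalise by the writhe: (-A^3)^(-w) = (-A^3)^(4) = A^12, so f(A) = A^12 * <K> = -A^32 + 3*A^28 - 5*A^24 + 6*A^20 - 7*A^16 + 7*A^12 - 5*A^8 + 4*A^4 - 1.
Substitute A = t^(-1/4), i.e. A^e → t^(-e/4): V(t) = -1 + 4*t^-1 - 5*t^-2 + 7*t^-3 - 7*t^-4 + 6*t^-5 - 5*t^-6 + 3*t^-7 - t^-8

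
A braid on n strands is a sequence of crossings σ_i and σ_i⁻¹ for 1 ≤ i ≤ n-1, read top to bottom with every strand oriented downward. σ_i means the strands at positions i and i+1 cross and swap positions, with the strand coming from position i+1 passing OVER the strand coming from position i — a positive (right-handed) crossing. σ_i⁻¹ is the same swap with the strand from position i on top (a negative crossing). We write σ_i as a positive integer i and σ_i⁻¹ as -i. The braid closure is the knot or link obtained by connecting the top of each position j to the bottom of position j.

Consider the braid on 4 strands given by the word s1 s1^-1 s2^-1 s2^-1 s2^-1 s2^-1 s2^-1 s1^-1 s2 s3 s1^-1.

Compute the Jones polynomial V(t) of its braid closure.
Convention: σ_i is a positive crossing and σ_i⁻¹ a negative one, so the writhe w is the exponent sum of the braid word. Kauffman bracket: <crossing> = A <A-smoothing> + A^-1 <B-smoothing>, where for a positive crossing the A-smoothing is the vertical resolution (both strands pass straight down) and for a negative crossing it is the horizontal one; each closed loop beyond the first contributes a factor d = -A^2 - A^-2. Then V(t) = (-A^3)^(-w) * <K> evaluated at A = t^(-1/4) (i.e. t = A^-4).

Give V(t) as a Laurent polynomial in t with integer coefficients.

t^-2 - t^-3 + 2*t^-4 - 2*t^-5 + 3*t^-6 - 2*t^-7 + t^-8 - t^-9

Derivation:
The presented braid s1 s1^-1 s2^-1 s2^-1 s2^-1 s2^-1 s2^-1 s1^-1 s2 s3 s1^-1 on 4 strands reduces by inverse Markov moves (closure unchanged at each step):
  Deconjugate: the word is γ·β·γ⁻¹ with γ = s1 (prefix) and γ⁻¹ = s1^-1 (suffix); strip both.
  Destabilize: the word has the form β·s3 where s3 occurs only as the final letter (β ∈ B_3); drop it and the last strand → 3 strands.
Reduced to β = s1^-1 s2^-1 s2^-1 s2^-1 s2^-1 s2^-1 s1^-1 s2 on 3 strands, 8 crossings.
Compute on β:
Braid: s1^-1 s2^-1 s2^-1 s2^-1 s2^-1 s2^-1 s1^-1 s2 on 3 strands, 8 crossings.
Writhe w = (#positive) - (#negative) = 1 - 7 = -6.
Computing the Kauffman bracket via state sum. There are 2^8 = 256 states.
Each crossing splits two ways (0=vertical, 1=horizontal). The state's weight is A^(#A-smoothings - #B-smoothings) * d^(loops - 1).
Tabulate the states by total A-exponent and number of loops L (A-exp: L × count):
  A^8: L=6 ×1
  A^6: L=5 ×8
  A^4: L=4 ×25, L=6 ×3
  A^2: L=3 ×40, L=5 ×15, L=7 ×1
  A^0: L=2 ×35, L=4 ×30, L=6 ×5
  A^-2: L=1 ×15, L=3 ×31, L=5 ×10
  A^-4: L=2 ×18, L=4 ×10
  A^-6: L=1 ×2, L=3 ×6
  A^-8: L=2 ×1
Each group contributes A^e * Σ count * d^(L-1):
Powers of d = -A^2 - A^-2: d^2 = A^4 + 2 + A^-4; d^3 = -A^6 - 3*A^2 - 3*A^-2 - A^-6; d^4 = A^8 + 4*A^4 + 6 + 4*A^-4 + A^-8; d^5 = -A^10 - 5*A^6 - 10*A^2 - 10*A^-2 - 5*A^-6 - A^-10; d^6 = A^12 + 6*A^8 + 15*A^4 + 20 + 15*A^-4 + 6*A^-8 + A^-12.
  A^8 * (d^5) = -A^18 - 5*A^14 - 10*A^10 - 10*A^6 - 5*A^2 - A^-2
  A^6 * (8*d^4) = 8*A^14 + 32*A^10 + 48*A^6 + 32*A^2 + 8*A^-2
  A^4 * (25*d^3 + 3*d^5) = -3*A^14 - 40*A^10 - 105*A^6 - 105*A^2 - 40*A^-2 - 3*A^-6
  A^2 * (40*d^2 + 15*d^4 + d^6) = A^14 + 21*A^10 + 115*A^6 + 190*A^2 + 115*A^-2 + 21*A^-6 + A^-10
  A^0 * (35*d + 30*d^3 + 5*d^5) = -5*A^10 - 55*A^6 - 175*A^2 - 175*A^-2 - 55*A^-6 - 5*A^-10
  A^-2 * (15 + 31*d^2 + 10*d^4) = 10*A^6 + 71*A^2 + 137*A^-2 + 71*A^-6 + 10*A^-10
  A^-4 * (18*d + 10*d^3) = -10*A^2 - 48*A^-2 - 48*A^-6 - 10*A^-10
  A^-6 * (2 + 6*d^2) = 6*A^-2 + 14*A^-6 + 6*A^-10
  A^-8 * (d) = -A^-6 - A^-10
Summing the groups: <K> = -A^18 + A^14 - 2*A^10 + 3*A^6 - 2*A^2 + 2*A^-2 - A^-6 + A^-10
Normalise by the writhe: (-A^3)^(-w) = (-A^3)^(6) = A^18, so f(A) = A^18 * <K> = -A^36 + A^32 - 2*A^28 + 3*A^24 - 2*A^20 + 2*A^16 - A^12 + A^8.
Substitute A = t^(-1/4), i.e. A^e → t^(-e/4): V(t) = t^-2 - t^-3 + 2*t^-4 - 2*t^-5 + 3*t^-6 - 2*t^-7 + t^-8 - t^-9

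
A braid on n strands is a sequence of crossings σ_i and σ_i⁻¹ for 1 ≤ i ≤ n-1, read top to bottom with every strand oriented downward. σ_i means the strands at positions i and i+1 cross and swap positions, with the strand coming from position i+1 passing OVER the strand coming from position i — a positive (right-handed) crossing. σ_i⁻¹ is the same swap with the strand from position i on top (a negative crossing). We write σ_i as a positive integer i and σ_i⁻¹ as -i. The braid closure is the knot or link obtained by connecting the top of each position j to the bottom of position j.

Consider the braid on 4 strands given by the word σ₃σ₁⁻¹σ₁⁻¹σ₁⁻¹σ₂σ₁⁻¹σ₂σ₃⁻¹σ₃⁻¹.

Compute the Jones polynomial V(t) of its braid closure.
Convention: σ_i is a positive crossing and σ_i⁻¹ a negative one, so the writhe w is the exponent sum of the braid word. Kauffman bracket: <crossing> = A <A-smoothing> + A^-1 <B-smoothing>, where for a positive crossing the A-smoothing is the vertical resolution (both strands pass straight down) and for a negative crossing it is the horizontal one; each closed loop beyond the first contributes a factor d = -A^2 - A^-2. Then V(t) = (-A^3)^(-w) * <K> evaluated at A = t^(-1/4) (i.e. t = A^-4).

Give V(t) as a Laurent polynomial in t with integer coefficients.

t - 1 + 2*t^-1 - 2*t^-2 + 2*t^-3 - 2*t^-4 + t^-5

Derivation:
The presented braid s3 s1^-1 s1^-1 s1^-1 s2 s1^-1 s2 s3^-1 s3^-1 on 4 strands reduces by inverse Markov moves (closure unchanged at each step):
  Deconjugate: the word is γ·β·γ⁻¹ with γ = s3 (prefix) and γ⁻¹ = s3^-1 (suffix); strip both.
  Destabilize: the word has the form β·s3^-1 where s3^-1 occurs only as the final letter (β ∈ B_3); drop it and the last strand → 3 strands.
Reduced to β = s1^-1 s1^-1 s1^-1 s2 s1^-1 s2 on 3 strands, 6 crossings.
Compute on β:
Braid: s1^-1 s1^-1 s1^-1 s2 s1^-1 s2 on 3 strands, 6 crossings.
Writhe w = (#positive) - (#negative) = 2 - 4 = -2.
Computing the Kauffman bracket via state sum. There are 2^6 = 64 states.
Smooth each crossing (0=||, 1=⌣⌢); contribution A^(Σ sign_k(1-2s_k)) * d^(L-1).
Tabulate the states by total A-exponent and number of loops L (A-exp: L × count):
  A^6: L=5 ×1
  A^4: L=4 ×6
  A^2: L=3 ×15
  A^0: L=2 ×19, L=4 ×1
  A^-2: L=1 ×11, L=3 ×4
  A^-4: L=2 ×6
  A^-6: L=3 ×1
Each group contributes A^e * Σ count * d^(L-1):
Powers of d = -A^2 - A^-2: d^2 = A^4 + 2 + A^-4; d^3 = -A^6 - 3*A^2 - 3*A^-2 - A^-6; d^4 = A^8 + 4*A^4 + 6 + 4*A^-4 + A^-8.
  A^6 * (d^4) = A^14 + 4*A^10 + 6*A^6 + 4*A^2 + A^-2
  A^4 * (6*d^3) = -6*A^10 - 18*A^6 - 18*A^2 - 6*A^-2
  A^2 * (15*d^2) = 15*A^6 + 30*A^2 + 15*A^-2
  A^0 * (19*d + d^3) = -A^6 - 22*A^2 - 22*A^-2 - A^-6
  A^-2 * (11 + 4*d^2) = 4*A^2 + 19*A^-2 + 4*A^-6
  A^-4 * (6*d) = -6*A^-2 - 6*A^-6
  A^-6 * (d^2) = A^-2 + 2*A^-6 + A^-10
Summing the groups: <K> = A^14 - 2*A^10 + 2*A^6 - 2*A^2 + 2*A^-2 - A^-6 + A^-10
Normalise by the writhe: (-A^3)^(-w) = (-A^3)^(2) = A^6, so f(A) = A^6 * <K> = A^20 - 2*A^16 + 2*A^12 - 2*A^8 + 2*A^4 - 1 + A^-4.
Substitute A = t^(-1/4), i.e. A^e → t^(-e/4): V(t) = t - 1 + 2*t^-1 - 2*t^-2 + 2*t^-3 - 2*t^-4 + t^-5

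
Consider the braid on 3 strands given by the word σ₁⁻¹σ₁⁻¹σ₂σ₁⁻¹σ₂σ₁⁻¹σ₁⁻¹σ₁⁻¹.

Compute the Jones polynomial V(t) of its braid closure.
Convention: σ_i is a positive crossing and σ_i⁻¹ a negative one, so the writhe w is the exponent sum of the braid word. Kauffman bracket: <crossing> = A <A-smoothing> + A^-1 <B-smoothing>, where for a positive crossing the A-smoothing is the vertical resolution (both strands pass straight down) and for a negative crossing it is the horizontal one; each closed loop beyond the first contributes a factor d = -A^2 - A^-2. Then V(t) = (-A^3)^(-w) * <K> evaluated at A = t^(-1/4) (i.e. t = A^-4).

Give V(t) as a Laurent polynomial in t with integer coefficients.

1 - t^-1 + 2*t^-2 - 2*t^-3 + 3*t^-4 - 3*t^-5 + 2*t^-6 - 2*t^-7 + t^-8

Derivation:
Braid: s1^-1 s1^-1 s2 s1^-1 s2 s1^-1 s1^-1 s1^-1 on 3 strands, 8 crossings.
Writhe w = (#positive) - (#negative) = 2 - 6 = -4.
Enumerate smoothing states for the bracket polynomial. There are 2^8 = 256 states.
Each crossing splits two ways (0=vertical, 1=horizontal). The state's weight is A^(#A-smoothings - #B-smoothings) * d^(loops - 1).
Tabulate the states by total A-exponent and number of loops L (A-exp: L × count):
  A^8: L=7 ×1
  A^6: L=6 ×8
  A^4: L=5 ×28
  A^2: L=4 ×55, L=6 ×1
  A^0: L=3 ×65, L=5 ×5
  A^-2: L=2 ×46, L=4 ×10
  A^-4: L=1 ×17, L=3 ×11
  A^-6: L=2 ×8
  A^-8: L=3 ×1
Each group contributes A^e * Σ count * d^(L-1):
Powers of d = -A^2 - A^-2: d^2 = A^4 + 2 + A^-4; d^3 = -A^6 - 3*A^2 - 3*A^-2 - A^-6; d^4 = A^8 + 4*A^4 + 6 + 4*A^-4 + A^-8; d^5 = -A^10 - 5*A^6 - 10*A^2 - 10*A^-2 - 5*A^-6 - A^-10; d^6 = A^12 + 6*A^8 + 15*A^4 + 20 + 15*A^-4 + 6*A^-8 + A^-12.
  A^8 * (d^6) = A^20 + 6*A^16 + 15*A^12 + 20*A^8 + 15*A^4 + 6 + A^-4
  A^6 * (8*d^5) = -8*A^16 - 40*A^12 - 80*A^8 - 80*A^4 - 40 - 8*A^-4
  A^4 * (28*d^4) = 28*A^12 + 112*A^8 + 168*A^4 + 112 + 28*A^-4
  A^2 * (55*d^3 + d^5) = -A^12 - 60*A^8 - 175*A^4 - 175 - 60*A^-4 - A^-8
  A^0 * (65*d^2 + 5*d^4) = 5*A^8 + 85*A^4 + 160 + 85*A^-4 + 5*A^-8
  A^-2 * (46*d + 10*d^3) = -10*A^4 - 76 - 76*A^-4 - 10*A^-8
  A^-4 * (17 + 11*d^2) = 11 + 39*A^-4 + 11*A^-8
  A^-6 * (8*d) = -8*A^-4 - 8*A^-8
  A^-8 * (d^2) = A^-4 + 2*A^-8 + A^-12
Summing the groups: <K> = A^20 - 2*A^16 + 2*A^12 - 3*A^8 + 3*A^4 - 2 + 2*A^-4 - A^-8 + A^-12
Normalise by the writhe: (-A^3)^(-w) = (-A^3)^(4) = A^12, so f(A) = A^12 * <K> = A^32 - 2*A^28 + 2*A^24 - 3*A^20 + 3*A^16 - 2*A^12 + 2*A^8 - A^4 + 1.
Substitute A = t^(-1/4), i.e. A^e → t^(-e/4): V(t) = 1 - t^-1 + 2*t^-2 - 2*t^-3 + 3*t^-4 - 3*t^-5 + 2*t^-6 - 2*t^-7 + t^-8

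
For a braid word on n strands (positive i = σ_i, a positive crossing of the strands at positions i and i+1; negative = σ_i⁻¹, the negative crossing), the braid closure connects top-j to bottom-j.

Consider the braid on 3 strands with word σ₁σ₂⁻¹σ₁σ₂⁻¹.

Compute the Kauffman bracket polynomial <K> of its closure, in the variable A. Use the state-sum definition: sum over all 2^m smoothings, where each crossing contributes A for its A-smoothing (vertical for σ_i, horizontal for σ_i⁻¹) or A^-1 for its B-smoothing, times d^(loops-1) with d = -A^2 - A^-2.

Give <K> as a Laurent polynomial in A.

Braid: s1 s2^-1 s1 s2^-1 on 3 strands, 4 crossings.
Writhe w = (#positive) - (#negative) = 2 - 2 = 0.
Computing the Kauffman bracket via state sum. There are 2^4 = 16 states.
Each crossing splits two ways (0=vertical, 1=horizontal). The state's weight is A^(#A-smoothings - #B-smoothings) * d^(loops - 1).
  state 0000: A-exp=+0, loops=3, term = A^0 * d^2
  state 0001: A-exp=+2, loops=2, term = A^2 * d^1
  state 0010: A-exp=-2, loops=2, term = A^-2 * d^1
  state 0011: A-exp=+0, loops=1, term = A^0 * d^0
  state 0100: A-exp=+2, loops=2, term = A^2 * d^1
  state 0101: A-exp=+4, loops=3, term = A^4 * d^2
  state 0110: A-exp=+0, loops=1, term = A^0 * d^0
  state 0111: A-exp=+2, loops=2, term = A^2 * d^1
  state 1000: A-exp=-2, loops=2, term = A^-2 * d^1
  state 1001: A-exp=+0, loops=1, term = A^0 * d^0
  state 1010: A-exp=-4, loops=3, term = A^-4 * d^2
  state 1011: A-exp=-2, loops=2, term = A^-2 * d^1
  state 1100: A-exp=+0, loops=1, term = A^0 * d^0
  state 1101: A-exp=+2, loops=2, term = A^2 * d^1
  state 1110: A-exp=-2, loops=2, term = A^-2 * d^1
  state 1111: A-exp=+0, loops=1, term = A^0 * d^0
Collect the terms by A-exponent (count of states per loop number):
Powers of d = -A^2 - A^-2: d^2 = A^4 + 2 + A^-4.
  A^4 * (d^2) = A^8 + 2*A^4 + 1
  A^2 * (4*d) = -4*A^4 - 4
  A^0 * (5 + d^2) = A^4 + 7 + A^-4
  A^-2 * (4*d) = -4 - 4*A^-4
  A^-4 * (d^2) = 1 + 2*A^-4 + A^-8
Summing the groups: <K> = A^8 - A^4 + 1 - A^-4 + A^-8

Answer: A^8 - A^4 + 1 - A^-4 + A^-8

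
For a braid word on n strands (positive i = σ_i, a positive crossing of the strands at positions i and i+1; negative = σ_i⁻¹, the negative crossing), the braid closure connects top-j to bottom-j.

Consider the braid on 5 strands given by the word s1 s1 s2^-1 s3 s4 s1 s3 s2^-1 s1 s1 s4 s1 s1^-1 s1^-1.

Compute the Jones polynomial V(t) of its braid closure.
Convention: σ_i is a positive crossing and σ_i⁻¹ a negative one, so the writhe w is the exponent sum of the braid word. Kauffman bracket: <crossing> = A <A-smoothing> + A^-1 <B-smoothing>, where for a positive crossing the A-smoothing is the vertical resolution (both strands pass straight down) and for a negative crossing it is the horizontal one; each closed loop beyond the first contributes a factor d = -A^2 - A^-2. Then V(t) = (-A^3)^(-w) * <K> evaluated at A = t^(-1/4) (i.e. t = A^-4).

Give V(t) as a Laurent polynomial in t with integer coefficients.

-t^9 + 3*t^8 - 4*t^7 + 5*t^6 - 6*t^5 + 5*t^4 - 4*t^3 + 3*t^2 - t + 1

Derivation:
The presented braid s1 s1 s2^-1 s3 s4 s1 s3 s2^-1 s1 s1 s4 s1 s1^-1 s1^-1 on 5 strands reduces by inverse Markov moves (closure unchanged at each step):
  Deconjugate: the word is γ·β·γ⁻¹ with γ = s1 s1 (prefix) and γ⁻¹ = s1^-1 s1^-1 (suffix); strip both.
Reduced to β = s2^-1 s3 s4 s1 s3 s2^-1 s1 s1 s4 s1 on 5 strands, 10 crossings.
Compute on β:
Braid: s2^-1 s3 s4 s1 s3 s2^-1 s1 s1 s4 s1 on 5 strands, 10 crossings.
Writhe w = (#positive) - (#negative) = 8 - 2 = 6.
State-sum expansion of <K>. There are 2^10 = 1024 states.
Each crossing splits two ways (0=vertical, 1=horizontal). The state's weight is A^(#A-smoothings - #B-smoothings) * d^(loops - 1).
Tabulate the states by total A-exponent and number of loops L (A-exp: L × count):
  A^10: L=5 ×1
  A^8: L=4 ×10
  A^6: L=3 ×39, L=5 ×6
  A^4: L=2 ×68, L=4 ×51, L=6 ×1
  A^2: L=1 ×44, L=3 ×139, L=5 ×27
  A^0: L=2 ×126, L=4 ×118, L=6 ×8
  A^-2: L=1 ×11, L=3 ×140, L=5 ×58, L=7 ×1
  A^-4: L=2 ×19, L=4 ×85, L=6 ×16
  A^-6: L=3 ×15, L=5 ×28, L=7 ×2
  A^-8: L=4 ×6, L=6 ×4
  A^-10: L=5 ×1
Each group contributes A^e * Σ count * d^(L-1):
Powers of d = -A^2 - A^-2: d^2 = A^4 + 2 + A^-4; d^3 = -A^6 - 3*A^2 - 3*A^-2 - A^-6; d^4 = A^8 + 4*A^4 + 6 + 4*A^-4 + A^-8; d^5 = -A^10 - 5*A^6 - 10*A^2 - 10*A^-2 - 5*A^-6 - A^-10; d^6 = A^12 + 6*A^8 + 15*A^4 + 20 + 15*A^-4 + 6*A^-8 + A^-12.
  A^10 * (d^4) = A^18 + 4*A^14 + 6*A^10 + 4*A^6 + A^2
  A^8 * (10*d^3) = -10*A^14 - 30*A^10 - 30*A^6 - 10*A^2
  A^6 * (39*d^2 + 6*d^4) = 6*A^14 + 63*A^10 + 114*A^6 + 63*A^2 + 6*A^-2
  A^4 * (68*d + 51*d^3 + d^5) = -A^14 - 56*A^10 - 231*A^6 - 231*A^2 - 56*A^-2 - A^-6
  A^2 * (44 + 139*d^2 + 27*d^4) = 27*A^10 + 247*A^6 + 484*A^2 + 247*A^-2 + 27*A^-6
  A^0 * (126*d + 118*d^3 + 8*d^5) = -8*A^10 - 158*A^6 - 560*A^2 - 560*A^-2 - 158*A^-6 - 8*A^-10
  A^-2 * (11 + 140*d^2 + 58*d^4 + d^6) = A^10 + 64*A^6 + 387*A^2 + 659*A^-2 + 387*A^-6 + 64*A^-10 + A^-14
  A^-4 * (19*d + 85*d^3 + 16*d^5) = -16*A^6 - 165*A^2 - 434*A^-2 - 434*A^-6 - 165*A^-10 - 16*A^-14
  A^-6 * (15*d^2 + 28*d^4 + 2*d^6) = 2*A^6 + 40*A^2 + 157*A^-2 + 238*A^-6 + 157*A^-10 + 40*A^-14 + 2*A^-18
  A^-8 * (6*d^3 + 4*d^5) = -4*A^2 - 26*A^-2 - 58*A^-6 - 58*A^-10 - 26*A^-14 - 4*A^-18
  A^-10 * (d^4) = A^-2 + 4*A^-6 + 6*A^-10 + 4*A^-14 + A^-18
Summing the groups: <K> = A^18 - A^14 + 3*A^10 - 4*A^6 + 5*A^2 - 6*A^-2 + 5*A^-6 - 4*A^-10 + 3*A^-14 - A^-18
Normalise by the writhe: (-A^3)^(-w) = (-A^3)^(-6) = A^-18, so f(A) = A^-18 * <K> = 1 - A^-4 + 3*A^-8 - 4*A^-12 + 5*A^-16 - 6*A^-20 + 5*A^-24 - 4*A^-28 + 3*A^-32 - A^-36.
Substitute A = t^(-1/4), i.e. A^e → t^(-e/4): V(t) = -t^9 + 3*t^8 - 4*t^7 + 5*t^6 - 6*t^5 + 5*t^4 - 4*t^3 + 3*t^2 - t + 1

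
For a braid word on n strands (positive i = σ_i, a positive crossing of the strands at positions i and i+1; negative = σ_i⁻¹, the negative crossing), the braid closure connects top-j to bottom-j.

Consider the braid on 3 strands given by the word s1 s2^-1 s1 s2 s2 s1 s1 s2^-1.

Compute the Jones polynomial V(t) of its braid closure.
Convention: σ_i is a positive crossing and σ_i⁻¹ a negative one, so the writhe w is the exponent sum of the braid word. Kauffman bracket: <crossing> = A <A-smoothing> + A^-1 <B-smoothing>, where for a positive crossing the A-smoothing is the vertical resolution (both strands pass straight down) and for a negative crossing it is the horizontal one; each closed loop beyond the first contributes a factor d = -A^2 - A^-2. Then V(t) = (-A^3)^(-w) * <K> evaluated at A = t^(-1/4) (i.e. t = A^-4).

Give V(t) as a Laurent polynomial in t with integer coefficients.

Braid: s1 s2^-1 s1 s2 s2 s1 s1 s2^-1 on 3 strands, 8 crossings.
Writhe w = (#positive) - (#negative) = 6 - 2 = 4.
Computing the Kauffman bracket via state sum. There are 2^8 = 256 states.
For each crossing: s=0 is the vertical smoothing, s=1 horizontal. Crossing k contributes A^(sign_k * (1 - 2*s_k)); loop factor d = -A^2 - A^-2.
Tabulate the states by total A-exponent and number of loops L (A-exp: L × count):
  A^8: L=3 ×1
  A^6: L=2 ×6, L=4 ×2
  A^4: L=1 ×11, L=3 ×16, L=5 ×1
  A^2: L=2 ×47, L=4 ×9
  A^0: L=1 ×26, L=3 ×43, L=5 ×1
  A^-2: L=2 ×41, L=4 ×15
  A^-4: L=3 ×26, L=5 ×2
  A^-6: L=4 ×8
  A^-8: L=5 ×1
Each group contributes A^e * Σ count * d^(L-1):
Powers of d = -A^2 - A^-2: d^2 = A^4 + 2 + A^-4; d^3 = -A^6 - 3*A^2 - 3*A^-2 - A^-6; d^4 = A^8 + 4*A^4 + 6 + 4*A^-4 + A^-8.
  A^8 * (d^2) = A^12 + 2*A^8 + A^4
  A^6 * (6*d + 2*d^3) = -2*A^12 - 12*A^8 - 12*A^4 - 2
  A^4 * (11 + 16*d^2 + d^4) = A^12 + 20*A^8 + 49*A^4 + 20 + A^-4
  A^2 * (47*d + 9*d^3) = -9*A^8 - 74*A^4 - 74 - 9*A^-4
  A^0 * (26 + 43*d^2 + d^4) = A^8 + 47*A^4 + 118 + 47*A^-4 + A^-8
  A^-2 * (41*d + 15*d^3) = -15*A^4 - 86 - 86*A^-4 - 15*A^-8
  A^-4 * (26*d^2 + 2*d^4) = 2*A^4 + 34 + 64*A^-4 + 34*A^-8 + 2*A^-12
  A^-6 * (8*d^3) = -8 - 24*A^-4 - 24*A^-8 - 8*A^-12
  A^-8 * (d^4) = 1 + 4*A^-4 + 6*A^-8 + 4*A^-12 + A^-16
Summing the groups: <K> = 2*A^8 - 2*A^4 + 3 - 3*A^-4 + 2*A^-8 - 2*A^-12 + A^-16
Normalise by the writhe: (-A^3)^(-w) = (-A^3)^(-4) = A^-12, so f(A) = A^-12 * <K> = 2*A^-4 - 2*A^-8 + 3*A^-12 - 3*A^-16 + 2*A^-20 - 2*A^-24 + A^-28.
Substitute A = t^(-1/4), i.e. A^e → t^(-e/4): V(t) = t^7 - 2*t^6 + 2*t^5 - 3*t^4 + 3*t^3 - 2*t^2 + 2*t

Answer: t^7 - 2*t^6 + 2*t^5 - 3*t^4 + 3*t^3 - 2*t^2 + 2*t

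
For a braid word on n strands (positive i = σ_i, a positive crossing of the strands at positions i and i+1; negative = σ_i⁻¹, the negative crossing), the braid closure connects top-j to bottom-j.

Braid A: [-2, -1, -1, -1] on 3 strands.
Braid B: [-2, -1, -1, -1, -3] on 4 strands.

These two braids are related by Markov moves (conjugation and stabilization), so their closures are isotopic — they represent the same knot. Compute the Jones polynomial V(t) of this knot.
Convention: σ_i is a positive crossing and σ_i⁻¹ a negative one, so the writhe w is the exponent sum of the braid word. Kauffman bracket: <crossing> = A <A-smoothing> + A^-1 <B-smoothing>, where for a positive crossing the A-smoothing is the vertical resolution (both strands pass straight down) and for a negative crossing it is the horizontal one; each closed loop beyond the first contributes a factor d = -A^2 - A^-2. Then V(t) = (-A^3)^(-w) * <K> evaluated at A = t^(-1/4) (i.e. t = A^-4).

t^-1 + t^-3 - t^-4

Derivation:
Markov-equivalent braids have isotopic closures, hence identical knot invariants. Strip the Markov moves from each word to reach a common short braid β, then compute V(t) once on β.
Braid A: s2^-1 s1^-1 s1^-1 s1^-1 on 3 strands has no conjugating prefix/suffix or stabilization to strip; take β = s2^-1 s1^-1 s1^-1 s1^-1.
Braid B: s2^-1 s1^-1 s1^-1 s1^-1 s3^-1 on 4 strands reduces by inverse Markov moves (closure unchanged at each step):
  Destabilize: the word has the form β·s3^-1 where s3^-1 occurs only as the final letter (β ∈ B_3); drop it and the last strand → 3 strands.
Reduced to β = s2^-1 s1^-1 s1^-1 s1^-1 on 3 strands, 4 crossings.
Both give the same β = s2^-1 s1^-1 s1^-1 s1^-1 on 3 strands, so one state sum suffices:
Braid: s2^-1 s1^-1 s1^-1 s1^-1 on 3 strands, 4 crossings.
Writhe w = (#positive) - (#negative) = 0 - 4 = -4.
Computing the Kauffman bracket via state sum. There are 2^4 = 16 states.
Each crossing splits two ways (0=vertical, 1=horizontal). The state's weight is A^(#A-smoothings - #B-smoothings) * d^(loops - 1).
  state 0000: A-exp=-4, loops=3, term = A^-4 * d^2
  state 0001: A-exp=-2, loops=2, term = A^-2 * d^1
  state 0010: A-exp=-2, loops=2, term = A^-2 * d^1
  state 0011: A-exp=+0, loops=3, term = A^0 * d^2
  state 0100: A-exp=-2, loops=2, term = A^-2 * d^1
  state 0101: A-exp=+0, loops=3, term = A^0 * d^2
  state 0110: A-exp=+0, loops=3, term = A^0 * d^2
  state 0111: A-exp=+2, loops=4, term = A^2 * d^3
  state 1000: A-exp=-2, loops=2, term = A^-2 * d^1
  state 1001: A-exp=+0, loops=1, term = A^0 * d^0
  state 1010: A-exp=+0, loops=1, term = A^0 * d^0
  state 1011: A-exp=+2, loops=2, term = A^2 * d^1
  state 1100: A-exp=+0, loops=1, term = A^0 * d^0
  state 1101: A-exp=+2, loops=2, term = A^2 * d^1
  state 1110: A-exp=+2, loops=2, term = A^2 * d^1
  state 1111: A-exp=+4, loops=3, term = A^4 * d^2
Collect the terms by A-exponent (count of states per loop number):
Powers of d = -A^2 - A^-2: d^2 = A^4 + 2 + A^-4; d^3 = -A^6 - 3*A^2 - 3*A^-2 - A^-6.
  A^4 * (d^2) = A^8 + 2*A^4 + 1
  A^2 * (3*d + d^3) = -A^8 - 6*A^4 - 6 - A^-4
  A^0 * (3 + 3*d^2) = 3*A^4 + 9 + 3*A^-4
  A^-2 * (4*d) = -4 - 4*A^-4
  A^-4 * (d^2) = 1 + 2*A^-4 + A^-8
Summing the groups: <K> = -A^4 + 1 + A^-8
Normalise by the writhe: (-A^3)^(-w) = (-A^3)^(4) = A^12, so f(A) = A^12 * <K> = -A^16 + A^12 + A^4.
Substitute A = t^(-1/4), i.e. A^e → t^(-e/4): V(t) = t^-1 + t^-3 - t^-4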